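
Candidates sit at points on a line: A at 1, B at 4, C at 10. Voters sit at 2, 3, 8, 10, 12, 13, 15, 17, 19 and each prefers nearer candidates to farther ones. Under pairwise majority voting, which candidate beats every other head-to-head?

C

With single-peaked preferences on a line, the Condorcet winner is the candidate closest to the median voter.
The median voter (position 12) is closest to C at 10.
Check: C vs A — voters closer to C: 7 of 9.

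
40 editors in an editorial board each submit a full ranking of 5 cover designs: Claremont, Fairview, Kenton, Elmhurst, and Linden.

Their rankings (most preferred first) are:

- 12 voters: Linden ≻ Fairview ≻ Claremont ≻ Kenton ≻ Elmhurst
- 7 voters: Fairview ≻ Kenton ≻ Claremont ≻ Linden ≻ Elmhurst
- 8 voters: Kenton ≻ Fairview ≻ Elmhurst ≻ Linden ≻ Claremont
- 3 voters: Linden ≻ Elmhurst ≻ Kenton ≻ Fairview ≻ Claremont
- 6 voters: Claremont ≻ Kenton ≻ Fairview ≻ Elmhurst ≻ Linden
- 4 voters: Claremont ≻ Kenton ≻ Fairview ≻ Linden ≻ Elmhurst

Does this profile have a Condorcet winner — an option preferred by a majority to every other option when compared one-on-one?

No

Head-to-head results (40 voters total):
Claremont vs Fairview: Fairview wins 30–10.
Claremont vs Kenton: Claremont wins 22–18.
Claremont vs Elmhurst: Claremont wins 29–11.
Claremont vs Linden: Linden wins 23–17.
Fairview vs Kenton: Kenton wins 21–19.
Fairview vs Elmhurst: Fairview wins 37–3.
Fairview vs Linden: Fairview wins 25–15.
Kenton vs Elmhurst: Kenton wins 37–3.
Kenton vs Linden: Kenton wins 25–15.
Elmhurst vs Linden: Linden wins 26–14.
No candidate beats all others: Claremont beats Kenton beats Fairview beats Claremont, a majority cycle.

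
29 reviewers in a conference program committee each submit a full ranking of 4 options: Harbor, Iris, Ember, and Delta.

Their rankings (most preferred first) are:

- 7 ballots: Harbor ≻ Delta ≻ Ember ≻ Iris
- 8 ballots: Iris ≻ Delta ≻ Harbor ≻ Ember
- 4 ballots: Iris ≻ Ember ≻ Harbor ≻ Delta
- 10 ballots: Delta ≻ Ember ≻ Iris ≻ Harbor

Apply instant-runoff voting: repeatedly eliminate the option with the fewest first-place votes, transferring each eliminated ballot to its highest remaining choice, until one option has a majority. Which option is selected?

Round 1: Iris 12, Delta 10, Harbor 7, Ember 0. Ember has the fewest and is eliminated.
Round 2: Iris 12, Delta 10, Harbor 7. Harbor has the fewest and is eliminated.
Round 3: Delta 17, Iris 12. Delta has a majority.

Delta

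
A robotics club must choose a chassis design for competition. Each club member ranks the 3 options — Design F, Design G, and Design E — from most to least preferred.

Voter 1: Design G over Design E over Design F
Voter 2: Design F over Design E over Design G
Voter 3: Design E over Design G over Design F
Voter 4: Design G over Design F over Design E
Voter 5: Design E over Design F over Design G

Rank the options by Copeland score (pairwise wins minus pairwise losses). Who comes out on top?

Pairwise results:
  Design F vs Design G: Design G wins 3–2.
  Design F vs Design E: Design E wins 3–2.
  Design G vs Design E: Design E wins 3–2.
Copeland scores (wins − losses):
  Design F: 0 − 2 = -2
  Design G: 1 − 1 = 0
  Design E: 2 − 0 = 2
Design E has the best Copeland score.

Design E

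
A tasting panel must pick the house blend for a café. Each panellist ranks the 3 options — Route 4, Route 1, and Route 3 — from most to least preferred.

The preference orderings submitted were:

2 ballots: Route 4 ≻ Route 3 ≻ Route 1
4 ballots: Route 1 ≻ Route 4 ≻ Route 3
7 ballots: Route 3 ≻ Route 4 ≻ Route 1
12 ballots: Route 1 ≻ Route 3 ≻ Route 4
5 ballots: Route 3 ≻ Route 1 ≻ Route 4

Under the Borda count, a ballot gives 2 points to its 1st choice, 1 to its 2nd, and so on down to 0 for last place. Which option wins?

Route 3

Borda scores:
  Route 4: 2·2 + 4·1 + 7·1 + 12·0 + 5·0 = 15
  Route 1: 2·0 + 4·2 + 7·0 + 12·2 + 5·1 = 37
  Route 3: 2·1 + 4·0 + 7·2 + 12·1 + 5·2 = 38
Route 3 has the highest total.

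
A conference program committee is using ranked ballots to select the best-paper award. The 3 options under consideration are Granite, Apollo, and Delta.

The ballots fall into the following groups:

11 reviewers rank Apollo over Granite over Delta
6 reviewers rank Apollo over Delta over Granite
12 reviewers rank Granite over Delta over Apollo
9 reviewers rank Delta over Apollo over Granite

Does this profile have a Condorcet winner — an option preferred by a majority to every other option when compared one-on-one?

Head-to-head results (38 voters total):
Granite vs Apollo: Apollo wins 26–12.
Granite vs Delta: Granite wins 23–15.
Apollo vs Delta: Delta wins 21–17.
No candidate beats all others: Granite beats Delta beats Apollo beats Granite, a majority cycle.

No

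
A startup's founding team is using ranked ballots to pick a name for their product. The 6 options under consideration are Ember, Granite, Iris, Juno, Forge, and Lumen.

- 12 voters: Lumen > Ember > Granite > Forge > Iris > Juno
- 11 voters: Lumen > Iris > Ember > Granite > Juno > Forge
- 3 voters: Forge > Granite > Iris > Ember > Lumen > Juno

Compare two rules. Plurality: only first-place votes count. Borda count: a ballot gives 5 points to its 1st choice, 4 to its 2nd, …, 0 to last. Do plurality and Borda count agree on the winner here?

Plurality first-place counts: Ember 0, Granite 0, Iris 0, Juno 0, Forge 3, Lumen 23 → Lumen.
Borda totals: Ember 87, Granite 70, Iris 65, Juno 11, Forge 39, Lumen 118 → Lumen.
The two rules agree on Lumen.

Yes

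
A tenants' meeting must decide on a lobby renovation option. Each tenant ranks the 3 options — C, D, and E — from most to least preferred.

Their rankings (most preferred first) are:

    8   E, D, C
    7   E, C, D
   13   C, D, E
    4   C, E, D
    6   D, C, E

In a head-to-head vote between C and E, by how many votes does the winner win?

8

Ballots ranking C above E: 13+4+6 = 23.
Ballots ranking E above C: 8+7 = 15.
C wins 23–15, a margin of 8.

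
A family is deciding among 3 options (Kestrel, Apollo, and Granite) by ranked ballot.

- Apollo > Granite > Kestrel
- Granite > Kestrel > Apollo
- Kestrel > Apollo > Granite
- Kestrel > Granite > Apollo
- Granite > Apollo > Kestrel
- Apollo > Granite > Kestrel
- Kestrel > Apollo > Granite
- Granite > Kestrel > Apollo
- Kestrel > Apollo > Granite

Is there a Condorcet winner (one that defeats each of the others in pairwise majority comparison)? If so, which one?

No Condorcet winner

Head-to-head results (9 voters total):
Kestrel vs Apollo: Kestrel wins 6–3.
Kestrel vs Granite: Granite wins 5–4.
Apollo vs Granite: Apollo wins 5–4.
No candidate beats all others: Kestrel beats Apollo beats Granite beats Kestrel, a majority cycle.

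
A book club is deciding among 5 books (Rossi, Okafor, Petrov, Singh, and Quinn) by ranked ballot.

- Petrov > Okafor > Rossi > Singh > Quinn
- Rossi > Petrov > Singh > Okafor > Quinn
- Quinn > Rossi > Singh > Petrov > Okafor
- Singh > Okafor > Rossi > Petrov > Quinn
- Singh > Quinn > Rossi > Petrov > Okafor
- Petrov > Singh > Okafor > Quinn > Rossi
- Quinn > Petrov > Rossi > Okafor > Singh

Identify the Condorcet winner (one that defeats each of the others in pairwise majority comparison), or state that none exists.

Head-to-head results (7 voters total):
Rossi vs Okafor: Rossi wins 4–3.
Rossi vs Petrov: Rossi wins 4–3.
Rossi vs Singh: Rossi wins 4–3.
Rossi vs Quinn: Quinn wins 4–3.
Okafor vs Petrov: Petrov wins 6–1.
Okafor vs Singh: Singh wins 5–2.
Okafor vs Quinn: Okafor wins 4–3.
Petrov vs Singh: Petrov wins 4–3.
Petrov vs Quinn: Petrov wins 4–3.
Singh vs Quinn: Singh wins 5–2.
No candidate beats all others: Rossi beats Okafor beats Quinn beats Rossi, a majority cycle.

No Condorcet winner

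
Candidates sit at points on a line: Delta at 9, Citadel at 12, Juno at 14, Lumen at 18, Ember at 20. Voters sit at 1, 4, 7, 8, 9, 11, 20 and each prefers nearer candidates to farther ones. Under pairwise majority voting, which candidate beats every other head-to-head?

Delta

With single-peaked preferences on a line, the Condorcet winner is the candidate closest to the median voter.
The median voter (position 8) is closest to Delta at 9.
Check: Delta vs Lumen — voters closer to Delta: 6 of 7.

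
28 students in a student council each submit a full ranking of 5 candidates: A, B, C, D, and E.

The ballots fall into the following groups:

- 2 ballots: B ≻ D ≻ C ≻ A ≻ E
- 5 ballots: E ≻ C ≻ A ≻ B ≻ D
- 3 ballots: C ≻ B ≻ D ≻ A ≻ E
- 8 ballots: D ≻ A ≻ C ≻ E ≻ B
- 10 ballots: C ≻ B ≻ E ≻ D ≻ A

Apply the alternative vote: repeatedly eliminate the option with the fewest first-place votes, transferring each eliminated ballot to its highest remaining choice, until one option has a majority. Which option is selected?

C

Round 1: C 13, D 8, E 5, B 2, A 0. A has the fewest and is eliminated.
Round 2: C 13, D 8, E 5, B 2. B has the fewest and is eliminated.
Round 3: C 13, D 10, E 5. E has the fewest and is eliminated.
Round 4: C 18, D 10. C has a majority.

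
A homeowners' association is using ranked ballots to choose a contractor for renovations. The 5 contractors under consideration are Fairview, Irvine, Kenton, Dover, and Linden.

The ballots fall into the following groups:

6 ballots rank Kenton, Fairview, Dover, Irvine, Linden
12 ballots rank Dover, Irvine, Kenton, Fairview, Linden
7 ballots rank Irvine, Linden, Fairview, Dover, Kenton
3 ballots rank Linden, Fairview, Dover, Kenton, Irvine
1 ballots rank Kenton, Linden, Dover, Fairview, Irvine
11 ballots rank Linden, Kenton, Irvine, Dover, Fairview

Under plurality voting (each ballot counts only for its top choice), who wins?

Linden

First-place vote totals:
  Fairview: 0
  Irvine: 7
  Kenton: 7
  Dover: 12
  Linden: 14
Linden has the most first-place votes.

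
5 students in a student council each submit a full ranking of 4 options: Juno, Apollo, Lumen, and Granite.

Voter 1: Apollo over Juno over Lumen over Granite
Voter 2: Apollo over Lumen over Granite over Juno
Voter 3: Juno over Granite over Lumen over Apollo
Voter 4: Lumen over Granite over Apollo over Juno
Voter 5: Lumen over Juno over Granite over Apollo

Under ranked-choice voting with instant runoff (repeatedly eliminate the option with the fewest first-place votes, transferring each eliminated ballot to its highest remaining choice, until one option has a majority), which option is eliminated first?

Round 1: Apollo 2, Lumen 2, Juno 1, Granite 0. Granite has the fewest and is eliminated.
Round 2: Apollo 2, Lumen 2, Juno 1. Juno has the fewest and is eliminated.
Round 3: Lumen 3, Apollo 2. Lumen has a majority.

Granite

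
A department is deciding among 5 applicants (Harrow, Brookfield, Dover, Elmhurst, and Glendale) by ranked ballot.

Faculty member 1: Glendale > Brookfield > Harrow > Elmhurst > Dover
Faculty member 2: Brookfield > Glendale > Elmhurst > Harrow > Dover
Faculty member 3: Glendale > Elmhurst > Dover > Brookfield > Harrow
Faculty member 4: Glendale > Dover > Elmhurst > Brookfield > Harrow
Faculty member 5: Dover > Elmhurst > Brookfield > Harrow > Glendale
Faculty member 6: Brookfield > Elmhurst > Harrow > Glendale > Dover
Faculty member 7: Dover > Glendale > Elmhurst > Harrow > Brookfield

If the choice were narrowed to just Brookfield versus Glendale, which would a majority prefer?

Glendale

Ballots ranking Brookfield above Glendale: 3.
Ballots ranking Glendale above Brookfield: 4.
Glendale wins the head-to-head, 4–3.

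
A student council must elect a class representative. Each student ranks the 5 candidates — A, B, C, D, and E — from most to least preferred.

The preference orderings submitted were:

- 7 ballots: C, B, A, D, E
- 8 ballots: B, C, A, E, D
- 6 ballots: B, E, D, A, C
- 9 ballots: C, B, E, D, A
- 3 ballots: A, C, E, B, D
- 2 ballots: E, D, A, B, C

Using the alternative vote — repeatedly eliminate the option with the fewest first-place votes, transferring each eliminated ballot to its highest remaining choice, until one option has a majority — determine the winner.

Round 1: C 16, B 14, A 3, E 2, D 0. D has the fewest and is eliminated.
Round 2: C 16, B 14, A 3, E 2. E has the fewest and is eliminated.
Round 3: C 16, B 14, A 5. A has the fewest and is eliminated.
Round 4: C 19, B 16. C has a majority.

C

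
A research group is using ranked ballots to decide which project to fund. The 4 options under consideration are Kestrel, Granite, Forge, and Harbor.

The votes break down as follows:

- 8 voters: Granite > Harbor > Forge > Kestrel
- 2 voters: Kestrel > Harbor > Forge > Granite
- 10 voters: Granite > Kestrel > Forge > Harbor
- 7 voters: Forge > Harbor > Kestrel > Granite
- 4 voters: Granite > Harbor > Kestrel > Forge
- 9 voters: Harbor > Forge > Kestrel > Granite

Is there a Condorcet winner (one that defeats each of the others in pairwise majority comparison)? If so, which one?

Head-to-head results (40 voters total):
Kestrel vs Granite: Granite wins 22–18.
Kestrel vs Forge: Forge wins 24–16.
Kestrel vs Harbor: Harbor wins 28–12.
Granite vs Forge: Granite wins 22–18.
Granite vs Harbor: Granite wins 22–18.
Forge vs Harbor: Harbor wins 23–17.
Granite beats each rival — Kestrel (22–18), Forge (22–18), Harbor (22–18) — so Granite is the Condorcet winner.

Granite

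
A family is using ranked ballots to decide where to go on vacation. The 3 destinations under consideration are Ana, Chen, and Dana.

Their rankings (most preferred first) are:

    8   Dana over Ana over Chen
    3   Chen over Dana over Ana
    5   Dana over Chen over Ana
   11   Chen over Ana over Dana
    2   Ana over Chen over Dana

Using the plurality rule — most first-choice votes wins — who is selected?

Chen

First-place vote totals:
  Ana: 2
  Chen: 14
  Dana: 13
Chen has the most first-place votes.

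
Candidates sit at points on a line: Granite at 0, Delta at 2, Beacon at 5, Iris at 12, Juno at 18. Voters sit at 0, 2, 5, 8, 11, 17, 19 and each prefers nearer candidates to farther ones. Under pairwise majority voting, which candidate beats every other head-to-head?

With single-peaked preferences on a line, the Condorcet winner is the candidate closest to the median voter.
The median voter (position 8) is closest to Beacon at 5.
Check: Beacon vs Delta — voters closer to Beacon: 5 of 7.

Beacon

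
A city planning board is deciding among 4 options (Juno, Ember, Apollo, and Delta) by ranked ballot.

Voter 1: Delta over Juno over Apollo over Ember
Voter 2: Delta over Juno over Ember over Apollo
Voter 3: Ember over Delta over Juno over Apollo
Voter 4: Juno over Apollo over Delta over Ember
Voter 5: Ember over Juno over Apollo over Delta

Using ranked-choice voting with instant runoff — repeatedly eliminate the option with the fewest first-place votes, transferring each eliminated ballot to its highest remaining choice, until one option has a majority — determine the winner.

Delta

Round 1: Ember 2, Delta 2, Juno 1, Apollo 0. Apollo has the fewest and is eliminated.
Round 2: Ember 2, Delta 2, Juno 1. Juno has the fewest and is eliminated.
Round 3: Delta 3, Ember 2. Delta has a majority.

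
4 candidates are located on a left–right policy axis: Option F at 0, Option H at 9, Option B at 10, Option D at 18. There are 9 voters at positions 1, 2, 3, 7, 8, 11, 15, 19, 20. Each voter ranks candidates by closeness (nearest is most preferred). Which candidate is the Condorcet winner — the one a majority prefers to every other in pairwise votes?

With single-peaked preferences on a line, the Condorcet winner is the candidate closest to the median voter.
The median voter (position 8) is closest to Option H at 9.
Check: Option H vs Option D — voters closer to Option H: 6 of 9.

Option H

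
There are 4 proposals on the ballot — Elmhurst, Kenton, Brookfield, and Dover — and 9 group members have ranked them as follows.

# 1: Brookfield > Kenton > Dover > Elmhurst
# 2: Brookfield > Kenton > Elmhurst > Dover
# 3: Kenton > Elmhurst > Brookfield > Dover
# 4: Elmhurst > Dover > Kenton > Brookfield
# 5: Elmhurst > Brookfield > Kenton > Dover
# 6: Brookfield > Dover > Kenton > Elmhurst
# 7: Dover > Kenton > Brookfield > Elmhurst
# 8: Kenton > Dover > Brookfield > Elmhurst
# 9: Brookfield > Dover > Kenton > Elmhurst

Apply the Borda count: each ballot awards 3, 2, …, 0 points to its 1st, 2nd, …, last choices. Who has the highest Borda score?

Brookfield

Borda scores:
  Elmhurst: 0 + 1 + 2 + 3 + 3 + 0 + 0 + 0 + 0 = 9
  Kenton: 2 + 2 + 3 + 1 + 1 + 1 + 2 + 3 + 1 = 16
  Brookfield: 3 + 3 + 1 + 0 + 2 + 3 + 1 + 1 + 3 = 17
  Dover: 1 + 0 + 0 + 2 + 0 + 2 + 3 + 2 + 2 = 12
Brookfield has the highest total.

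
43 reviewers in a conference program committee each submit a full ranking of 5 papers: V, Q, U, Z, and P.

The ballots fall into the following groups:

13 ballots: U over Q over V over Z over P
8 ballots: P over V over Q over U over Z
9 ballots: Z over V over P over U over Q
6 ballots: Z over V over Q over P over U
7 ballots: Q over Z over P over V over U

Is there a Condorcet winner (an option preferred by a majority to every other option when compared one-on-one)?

Head-to-head results (43 voters total):
V vs Q: V wins 23–20.
V vs U: V wins 30–13.
V vs Z: Z wins 22–21.
V vs P: V wins 28–15.
Q vs U: U wins 22–21.
Q vs Z: Q wins 28–15.
Q vs P: Q wins 26–17.
U vs Z: Z wins 22–21.
U vs P: P wins 30–13.
Z vs P: Z wins 35–8.
No candidate beats all others: V beats Q beats Z beats V, a majority cycle.

No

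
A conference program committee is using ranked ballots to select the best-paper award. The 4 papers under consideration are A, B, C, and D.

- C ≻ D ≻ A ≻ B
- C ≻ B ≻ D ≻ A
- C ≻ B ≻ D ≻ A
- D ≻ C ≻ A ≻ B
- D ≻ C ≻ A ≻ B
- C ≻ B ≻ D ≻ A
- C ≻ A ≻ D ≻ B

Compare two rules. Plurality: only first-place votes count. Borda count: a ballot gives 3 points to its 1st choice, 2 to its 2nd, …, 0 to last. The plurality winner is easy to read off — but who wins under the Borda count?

C

Plurality first-place counts: A 0, B 0, C 5, D 2 → C.
Borda totals: A 5, B 6, C 19, D 12 → C.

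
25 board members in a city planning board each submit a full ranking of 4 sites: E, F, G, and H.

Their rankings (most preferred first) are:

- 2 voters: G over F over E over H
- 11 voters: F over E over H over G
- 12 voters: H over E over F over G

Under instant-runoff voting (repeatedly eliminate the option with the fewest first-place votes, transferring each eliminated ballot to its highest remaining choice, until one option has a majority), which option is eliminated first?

Round 1: H 12, F 11, G 2, E 0. E has the fewest and is eliminated.
Round 2: H 12, F 11, G 2. G has the fewest and is eliminated.
Round 3: F 13, H 12. F has a majority.

E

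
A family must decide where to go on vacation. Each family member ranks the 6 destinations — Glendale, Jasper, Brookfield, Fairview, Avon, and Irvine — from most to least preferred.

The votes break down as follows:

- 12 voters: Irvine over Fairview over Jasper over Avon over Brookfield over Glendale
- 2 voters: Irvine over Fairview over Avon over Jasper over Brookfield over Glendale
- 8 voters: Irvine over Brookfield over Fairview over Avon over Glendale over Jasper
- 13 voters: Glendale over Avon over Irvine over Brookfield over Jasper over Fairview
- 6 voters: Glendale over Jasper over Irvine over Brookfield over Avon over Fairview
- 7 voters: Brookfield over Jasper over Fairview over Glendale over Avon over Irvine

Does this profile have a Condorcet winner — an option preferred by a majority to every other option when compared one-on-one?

Head-to-head results (48 voters total):
Glendale vs Jasper: Glendale wins 27–21.
Glendale vs Brookfield: Brookfield wins 29–19.
Glendale vs Fairview: Fairview wins 29–19.
Glendale vs Avon: Glendale wins 26–22.
Glendale vs Irvine: Glendale wins 26–22.
Jasper vs Brookfield: Brookfield wins 28–20.
Jasper vs Fairview: Jasper wins 26–22.
Jasper vs Avon: Jasper wins 25–23.
Jasper vs Irvine: Irvine wins 35–13.
Brookfield vs Fairview: Brookfield wins 34–14.
Brookfield vs Avon: Avon wins 27–21.
Brookfield vs Irvine: Irvine wins 41–7.
Fairview vs Avon: Fairview wins 29–19.
Fairview vs Irvine: Irvine wins 41–7.
Avon vs Irvine: Irvine wins 28–20.
No candidate beats all others: Glendale beats Jasper beats Fairview beats Glendale, a majority cycle.

No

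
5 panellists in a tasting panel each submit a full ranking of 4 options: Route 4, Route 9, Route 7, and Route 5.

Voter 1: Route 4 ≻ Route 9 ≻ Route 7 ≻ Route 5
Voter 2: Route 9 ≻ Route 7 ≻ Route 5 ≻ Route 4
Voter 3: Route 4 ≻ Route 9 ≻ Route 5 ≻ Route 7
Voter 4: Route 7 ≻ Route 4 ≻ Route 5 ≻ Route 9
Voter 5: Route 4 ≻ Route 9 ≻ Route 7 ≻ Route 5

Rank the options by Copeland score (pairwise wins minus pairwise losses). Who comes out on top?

Pairwise results:
  Route 4 vs Route 9: Route 4 wins 4–1.
  Route 4 vs Route 7: Route 4 wins 3–2.
  Route 4 vs Route 5: Route 4 wins 4–1.
  Route 9 vs Route 7: Route 9 wins 4–1.
  Route 9 vs Route 5: Route 9 wins 4–1.
  Route 7 vs Route 5: Route 7 wins 4–1.
Copeland scores (wins − losses):
  Route 4: 3 − 0 = 3
  Route 9: 2 − 1 = 1
  Route 7: 1 − 2 = -1
  Route 5: 0 − 3 = -3
Route 4 has the best Copeland score.

Route 4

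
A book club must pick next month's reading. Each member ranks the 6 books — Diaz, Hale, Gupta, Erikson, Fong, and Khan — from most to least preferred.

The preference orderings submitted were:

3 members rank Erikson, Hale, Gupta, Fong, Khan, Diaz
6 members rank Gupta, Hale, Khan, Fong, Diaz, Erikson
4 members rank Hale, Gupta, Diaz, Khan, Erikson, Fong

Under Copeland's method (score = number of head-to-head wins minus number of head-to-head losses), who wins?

Hale

Pairwise results:
  Diaz vs Hale: Hale wins 13–0.
  Diaz vs Gupta: Gupta wins 13–0.
  Diaz vs Erikson: Diaz wins 10–3.
  Diaz vs Fong: Fong wins 9–4.
  Diaz vs Khan: Khan wins 9–4.
  Hale vs Gupta: Hale wins 7–6.
  Hale vs Erikson: Hale wins 10–3.
  Hale vs Fong: Hale wins 13–0.
  Hale vs Khan: Hale wins 13–0.
  Gupta vs Erikson: Gupta wins 10–3.
  Gupta vs Fong: Gupta wins 13–0.
  Gupta vs Khan: Gupta wins 13–0.
  Erikson vs Fong: Erikson wins 7–6.
  Erikson vs Khan: Khan wins 10–3.
  Fong vs Khan: Khan wins 10–3.
Copeland scores (wins − losses):
  Diaz: 1 − 4 = -3
  Hale: 5 − 0 = 5
  Gupta: 4 − 1 = 3
  Erikson: 1 − 4 = -3
  Fong: 1 − 4 = -3
  Khan: 3 − 2 = 1
Hale has the best Copeland score.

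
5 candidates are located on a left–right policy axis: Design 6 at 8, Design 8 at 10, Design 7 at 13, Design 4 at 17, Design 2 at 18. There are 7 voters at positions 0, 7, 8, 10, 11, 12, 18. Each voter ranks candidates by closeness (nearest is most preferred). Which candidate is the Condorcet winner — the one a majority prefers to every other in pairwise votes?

With single-peaked preferences on a line, the Condorcet winner is the candidate closest to the median voter.
The median voter (position 10) is closest to Design 8 at 10.
Check: Design 8 vs Design 2 — voters closer to Design 8: 6 of 7.

Design 8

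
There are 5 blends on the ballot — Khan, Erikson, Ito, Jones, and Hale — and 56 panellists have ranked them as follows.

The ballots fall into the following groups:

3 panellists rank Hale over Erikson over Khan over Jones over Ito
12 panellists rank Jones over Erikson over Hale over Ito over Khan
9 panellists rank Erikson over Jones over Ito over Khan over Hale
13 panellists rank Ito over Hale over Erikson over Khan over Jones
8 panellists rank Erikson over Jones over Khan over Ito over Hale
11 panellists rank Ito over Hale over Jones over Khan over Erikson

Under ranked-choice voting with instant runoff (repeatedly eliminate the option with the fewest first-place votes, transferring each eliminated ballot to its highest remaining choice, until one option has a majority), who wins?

Round 1: Ito 24, Erikson 17, Jones 12, Hale 3, Khan 0. Khan has the fewest and is eliminated.
Round 2: Ito 24, Erikson 17, Jones 12, Hale 3. Hale has the fewest and is eliminated.
Round 3: Ito 24, Erikson 20, Jones 12. Jones has the fewest and is eliminated.
Round 4: Erikson 32, Ito 24. Erikson has a majority.

Erikson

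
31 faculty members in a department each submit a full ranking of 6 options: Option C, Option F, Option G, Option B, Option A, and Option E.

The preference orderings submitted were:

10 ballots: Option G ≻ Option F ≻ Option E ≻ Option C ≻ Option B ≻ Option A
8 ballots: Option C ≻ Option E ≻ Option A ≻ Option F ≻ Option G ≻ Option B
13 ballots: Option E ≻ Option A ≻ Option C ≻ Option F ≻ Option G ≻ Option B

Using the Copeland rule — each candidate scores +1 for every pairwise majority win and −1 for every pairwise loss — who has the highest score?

Option E

Pairwise results:
  Option C vs Option F: Option C wins 21–10.
  Option C vs Option G: Option C wins 21–10.
  Option C vs Option B: Option C wins 31–0.
  Option C vs Option A: Option C wins 18–13.
  Option C vs Option E: Option E wins 23–8.
  Option F vs Option G: Option F wins 21–10.
  Option F vs Option B: Option F wins 31–0.
  Option F vs Option A: Option A wins 21–10.
  Option F vs Option E: Option E wins 21–10.
  Option G vs Option B: Option G wins 31–0.
  Option G vs Option A: Option A wins 21–10.
  Option G vs Option E: Option E wins 21–10.
  Option B vs Option A: Option A wins 21–10.
  Option B vs Option E: Option E wins 31–0.
  Option A vs Option E: Option E wins 31–0.
Copeland scores (wins − losses):
  Option C: 4 − 1 = 3
  Option F: 2 − 3 = -1
  Option G: 1 − 4 = -3
  Option B: 0 − 5 = -5
  Option A: 3 − 2 = 1
  Option E: 5 − 0 = 5
Option E has the best Copeland score.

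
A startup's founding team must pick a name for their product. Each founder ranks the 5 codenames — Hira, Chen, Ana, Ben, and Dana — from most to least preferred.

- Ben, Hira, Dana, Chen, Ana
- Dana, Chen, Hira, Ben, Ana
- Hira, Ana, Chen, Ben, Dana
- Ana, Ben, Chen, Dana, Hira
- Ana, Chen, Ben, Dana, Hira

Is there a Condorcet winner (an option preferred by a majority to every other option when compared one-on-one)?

Head-to-head results (5 voters total):
Hira vs Chen: Chen wins 3–2.
Hira vs Ana: Hira wins 3–2.
Hira vs Ben: Ben wins 3–2.
Hira vs Dana: Dana wins 3–2.
Chen vs Ana: Ana wins 3–2.
Chen vs Ben: Chen wins 3–2.
Chen vs Dana: Chen wins 3–2.
Ana vs Ben: Ana wins 3–2.
Ana vs Dana: Ana wins 3–2.
Ben vs Dana: Ben wins 4–1.
No candidate beats all others: Hira beats Ana beats Chen beats Hira, a majority cycle.

No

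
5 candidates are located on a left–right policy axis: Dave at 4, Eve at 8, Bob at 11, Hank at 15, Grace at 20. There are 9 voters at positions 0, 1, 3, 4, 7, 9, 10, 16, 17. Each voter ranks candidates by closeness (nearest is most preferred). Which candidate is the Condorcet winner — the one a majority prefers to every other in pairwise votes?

Eve

With single-peaked preferences on a line, the Condorcet winner is the candidate closest to the median voter.
The median voter (position 7) is closest to Eve at 8.
Check: Eve vs Dave — voters closer to Eve: 5 of 9.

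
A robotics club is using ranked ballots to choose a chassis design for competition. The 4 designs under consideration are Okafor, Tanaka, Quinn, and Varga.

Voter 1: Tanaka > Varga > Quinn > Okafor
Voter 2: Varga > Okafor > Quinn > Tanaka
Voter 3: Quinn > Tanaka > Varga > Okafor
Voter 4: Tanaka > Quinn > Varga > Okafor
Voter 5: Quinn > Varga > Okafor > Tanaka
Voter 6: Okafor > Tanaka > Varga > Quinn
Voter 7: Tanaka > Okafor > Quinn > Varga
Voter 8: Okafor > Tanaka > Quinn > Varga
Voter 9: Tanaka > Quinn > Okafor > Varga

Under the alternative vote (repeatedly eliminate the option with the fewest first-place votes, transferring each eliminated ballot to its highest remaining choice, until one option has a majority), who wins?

Tanaka

Round 1: Tanaka 4, Okafor 2, Quinn 2, Varga 1. Varga has the fewest and is eliminated.
Round 2: Tanaka 4, Okafor 3, Quinn 2. Quinn has the fewest and is eliminated.
Round 3: Tanaka 5, Okafor 4. Tanaka has a majority.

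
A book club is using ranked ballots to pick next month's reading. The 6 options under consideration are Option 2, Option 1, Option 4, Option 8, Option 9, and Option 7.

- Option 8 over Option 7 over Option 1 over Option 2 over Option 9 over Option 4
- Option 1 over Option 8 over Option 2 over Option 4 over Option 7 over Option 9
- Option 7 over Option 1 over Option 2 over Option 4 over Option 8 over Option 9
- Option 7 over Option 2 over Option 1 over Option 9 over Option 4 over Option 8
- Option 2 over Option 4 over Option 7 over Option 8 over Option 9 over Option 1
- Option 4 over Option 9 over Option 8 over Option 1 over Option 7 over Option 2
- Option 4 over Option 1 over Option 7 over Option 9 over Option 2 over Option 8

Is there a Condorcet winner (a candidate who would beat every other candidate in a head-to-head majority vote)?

No

Head-to-head results (7 voters total):
Option 2 vs Option 1: Option 1 wins 5–2.
Option 2 vs Option 4: Option 2 wins 5–2.
Option 2 vs Option 8: Option 2 wins 4–3.
Option 2 vs Option 9: Option 2 wins 5–2.
Option 2 vs Option 7: Option 7 wins 5–2.
Option 1 vs Option 4: Option 1 wins 4–3.
Option 1 vs Option 8: Option 1 wins 4–3.
Option 1 vs Option 9: Option 1 wins 5–2.
Option 1 vs Option 7: Option 7 wins 4–3.
Option 4 vs Option 8: Option 4 wins 5–2.
Option 4 vs Option 9: Option 4 wins 5–2.
Option 4 vs Option 7: Option 4 wins 4–3.
Option 8 vs Option 9: Option 8 wins 4–3.
Option 8 vs Option 7: Option 7 wins 4–3.
Option 9 vs Option 7: Option 7 wins 6–1.
No candidate beats all others: Option 2 beats Option 4 beats Option 7 beats Option 2, a majority cycle.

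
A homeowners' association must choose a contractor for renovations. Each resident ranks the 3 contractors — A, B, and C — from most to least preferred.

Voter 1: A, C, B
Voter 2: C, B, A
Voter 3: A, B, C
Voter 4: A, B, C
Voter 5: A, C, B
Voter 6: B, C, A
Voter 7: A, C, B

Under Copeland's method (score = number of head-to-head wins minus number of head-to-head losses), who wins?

A

Pairwise results:
  A vs B: A wins 5–2.
  A vs C: A wins 5–2.
  B vs C: C wins 4–3.
Copeland scores (wins − losses):
  A: 2 − 0 = 2
  B: 0 − 2 = -2
  C: 1 − 1 = 0
A has the best Copeland score.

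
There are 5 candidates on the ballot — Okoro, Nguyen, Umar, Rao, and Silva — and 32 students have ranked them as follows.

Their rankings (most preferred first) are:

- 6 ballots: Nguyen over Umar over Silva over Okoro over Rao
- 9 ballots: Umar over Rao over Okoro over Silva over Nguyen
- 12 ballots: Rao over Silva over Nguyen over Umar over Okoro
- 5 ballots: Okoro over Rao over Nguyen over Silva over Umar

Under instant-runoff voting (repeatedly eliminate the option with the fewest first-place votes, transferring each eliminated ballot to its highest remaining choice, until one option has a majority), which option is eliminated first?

Round 1: Rao 12, Umar 9, Nguyen 6, Okoro 5, Silva 0. Silva has the fewest and is eliminated.
Round 2: Rao 12, Umar 9, Nguyen 6, Okoro 5. Okoro has the fewest and is eliminated.
Round 3: Rao 17, Umar 9, Nguyen 6. Rao has a majority.

Silva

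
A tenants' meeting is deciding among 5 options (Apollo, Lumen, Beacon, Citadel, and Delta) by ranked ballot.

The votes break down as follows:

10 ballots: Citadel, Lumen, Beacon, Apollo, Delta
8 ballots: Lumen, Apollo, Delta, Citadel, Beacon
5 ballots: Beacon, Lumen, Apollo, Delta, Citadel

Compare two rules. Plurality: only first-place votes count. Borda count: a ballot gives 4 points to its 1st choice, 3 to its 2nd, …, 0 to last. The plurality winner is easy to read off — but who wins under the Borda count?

Plurality first-place counts: Apollo 0, Lumen 8, Beacon 5, Citadel 10, Delta 0 → Citadel.
Borda totals: Apollo 44, Lumen 77, Beacon 40, Citadel 48, Delta 21 → Lumen.

Lumen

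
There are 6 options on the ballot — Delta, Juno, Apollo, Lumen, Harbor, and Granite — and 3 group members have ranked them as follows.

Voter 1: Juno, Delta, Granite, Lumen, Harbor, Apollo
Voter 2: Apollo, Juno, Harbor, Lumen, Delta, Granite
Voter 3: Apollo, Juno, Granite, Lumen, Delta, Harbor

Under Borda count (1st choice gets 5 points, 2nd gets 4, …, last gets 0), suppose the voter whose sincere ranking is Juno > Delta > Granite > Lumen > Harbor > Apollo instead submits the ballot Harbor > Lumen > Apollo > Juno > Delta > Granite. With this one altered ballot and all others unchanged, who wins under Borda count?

Apollo

Borda totals with the altered ballot: Delta 3, Juno 10, Apollo 13, Lumen 8, Harbor 8, Granite 3.
The switch changes the winner from Juno to Apollo.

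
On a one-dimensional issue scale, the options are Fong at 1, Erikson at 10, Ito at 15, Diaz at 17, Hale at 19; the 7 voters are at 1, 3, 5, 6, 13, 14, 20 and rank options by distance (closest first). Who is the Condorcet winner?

With single-peaked preferences on a line, the Condorcet winner is the candidate closest to the median voter.
The median voter (position 6) is closest to Erikson at 10.
Check: Erikson vs Diaz — voters closer to Erikson: 5 of 7.

Erikson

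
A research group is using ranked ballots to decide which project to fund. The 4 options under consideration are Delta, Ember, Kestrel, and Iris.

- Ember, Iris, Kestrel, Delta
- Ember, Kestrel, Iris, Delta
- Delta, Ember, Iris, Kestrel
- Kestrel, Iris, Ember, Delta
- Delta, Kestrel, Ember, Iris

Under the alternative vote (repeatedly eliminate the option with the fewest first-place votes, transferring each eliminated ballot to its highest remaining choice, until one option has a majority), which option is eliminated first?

Round 1: Delta 2, Ember 2, Kestrel 1, Iris 0. Iris has the fewest and is eliminated.
Round 2: Delta 2, Ember 2, Kestrel 1. Kestrel has the fewest and is eliminated.
Round 3: Ember 3, Delta 2. Ember has a majority.

Iris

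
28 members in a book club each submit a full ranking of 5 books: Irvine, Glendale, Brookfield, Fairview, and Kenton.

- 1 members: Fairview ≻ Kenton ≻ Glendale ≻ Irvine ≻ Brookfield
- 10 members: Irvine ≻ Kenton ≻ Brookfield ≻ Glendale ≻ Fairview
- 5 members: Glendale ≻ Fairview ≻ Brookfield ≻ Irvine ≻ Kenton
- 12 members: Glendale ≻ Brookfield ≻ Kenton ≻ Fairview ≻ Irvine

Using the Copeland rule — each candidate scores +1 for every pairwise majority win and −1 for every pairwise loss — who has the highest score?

Glendale

Pairwise results:
  Irvine vs Glendale: Glendale wins 18–10.
  Irvine vs Brookfield: Brookfield wins 17–11.
  Irvine vs Fairview: Fairview wins 18–10.
  Irvine vs Kenton: Irvine wins 15–13.
  Glendale vs Brookfield: Glendale wins 18–10.
  Glendale vs Fairview: Glendale wins 27–1.
  Glendale vs Kenton: Glendale wins 17–11.
  Brookfield vs Fairview: Brookfield wins 22–6.
  Brookfield vs Kenton: Brookfield wins 17–11.
  Fairview vs Kenton: Kenton wins 22–6.
Copeland scores (wins − losses):
  Irvine: 1 − 3 = -2
  Glendale: 4 − 0 = 4
  Brookfield: 3 − 1 = 2
  Fairview: 1 − 3 = -2
  Kenton: 1 − 3 = -2
Glendale has the best Copeland score.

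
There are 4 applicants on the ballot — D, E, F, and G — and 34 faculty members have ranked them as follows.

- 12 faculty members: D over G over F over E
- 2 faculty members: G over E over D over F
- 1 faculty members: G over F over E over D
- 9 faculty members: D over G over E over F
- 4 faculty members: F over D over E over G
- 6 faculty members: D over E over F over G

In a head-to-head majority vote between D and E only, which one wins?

Ballots ranking D above E: 12+9+4+6 = 31.
Ballots ranking E above D: 2+1 = 3.
D wins the head-to-head, 31–3.

D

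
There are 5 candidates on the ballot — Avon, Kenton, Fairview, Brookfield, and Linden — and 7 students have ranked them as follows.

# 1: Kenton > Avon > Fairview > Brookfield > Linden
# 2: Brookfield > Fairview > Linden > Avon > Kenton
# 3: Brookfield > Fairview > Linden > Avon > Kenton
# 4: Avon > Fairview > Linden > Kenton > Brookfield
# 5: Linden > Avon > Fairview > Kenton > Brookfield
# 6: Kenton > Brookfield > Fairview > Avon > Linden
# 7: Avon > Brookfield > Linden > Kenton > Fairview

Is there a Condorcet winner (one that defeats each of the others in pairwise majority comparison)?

Yes

Head-to-head results (7 voters total):
Avon vs Kenton: Avon wins 5–2.
Avon vs Fairview: Avon wins 4–3.
Avon vs Brookfield: Avon wins 4–3.
Avon vs Linden: Avon wins 4–3.
Kenton vs Fairview: Fairview wins 4–3.
Kenton vs Brookfield: Kenton wins 4–3.
Kenton vs Linden: Linden wins 5–2.
Fairview vs Brookfield: Brookfield wins 4–3.
Fairview vs Linden: Fairview wins 5–2.
Brookfield vs Linden: Brookfield wins 5–2.
Avon beats each rival — Kenton (5–2), Fairview (4–3), Brookfield (4–3), Linden (4–3) — so Avon is the Condorcet winner.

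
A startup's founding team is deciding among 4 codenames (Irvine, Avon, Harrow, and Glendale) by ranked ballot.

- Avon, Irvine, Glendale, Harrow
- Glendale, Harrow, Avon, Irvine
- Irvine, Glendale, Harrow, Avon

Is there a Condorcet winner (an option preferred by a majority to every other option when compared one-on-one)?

Head-to-head results (3 voters total):
Irvine vs Avon: Avon wins 2–1.
Irvine vs Harrow: Irvine wins 2–1.
Irvine vs Glendale: Irvine wins 2–1.
Avon vs Harrow: Harrow wins 2–1.
Avon vs Glendale: Glendale wins 2–1.
Harrow vs Glendale: Glendale wins 3–0.
No candidate beats all others: Irvine beats Harrow beats Avon beats Irvine, a majority cycle.

No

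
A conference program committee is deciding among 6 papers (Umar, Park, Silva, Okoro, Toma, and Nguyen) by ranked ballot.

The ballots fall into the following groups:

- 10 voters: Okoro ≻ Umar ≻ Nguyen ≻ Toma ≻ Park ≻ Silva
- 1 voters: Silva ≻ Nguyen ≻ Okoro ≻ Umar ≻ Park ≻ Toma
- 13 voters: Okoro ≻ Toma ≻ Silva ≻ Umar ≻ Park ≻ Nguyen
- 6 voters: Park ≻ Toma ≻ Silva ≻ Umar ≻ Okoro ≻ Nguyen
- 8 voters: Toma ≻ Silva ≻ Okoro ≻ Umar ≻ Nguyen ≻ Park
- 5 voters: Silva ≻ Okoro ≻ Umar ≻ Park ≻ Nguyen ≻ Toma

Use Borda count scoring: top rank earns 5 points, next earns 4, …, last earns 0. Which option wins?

Borda scores:
  Umar: 10·4 + 2 + 13·2 + 6·2 + 8·2 + 5·3 = 111
  Park: 10·1 + 1 + 13·1 + 6·5 + 8·0 + 5·2 = 64
  Silva: 10·0 + 5 + 13·3 + 6·3 + 8·4 + 5·5 = 119
  Okoro: 10·5 + 3 + 13·5 + 6·1 + 8·3 + 5·4 = 168
  Toma: 10·2 + 0 + 13·4 + 6·4 + 8·5 + 5·0 = 136
  Nguyen: 10·3 + 4 + 13·0 + 6·0 + 8·1 + 5·1 = 47
Okoro has the highest total.

Okoro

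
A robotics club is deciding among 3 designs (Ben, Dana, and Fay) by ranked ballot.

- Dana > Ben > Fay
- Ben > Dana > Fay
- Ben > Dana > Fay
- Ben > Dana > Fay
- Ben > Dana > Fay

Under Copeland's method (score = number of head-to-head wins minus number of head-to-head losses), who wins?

Ben

Pairwise results:
  Ben vs Dana: Ben wins 4–1.
  Ben vs Fay: Ben wins 5–0.
  Dana vs Fay: Dana wins 5–0.
Copeland scores (wins − losses):
  Ben: 2 − 0 = 2
  Dana: 1 − 1 = 0
  Fay: 0 − 2 = -2
Ben has the best Copeland score.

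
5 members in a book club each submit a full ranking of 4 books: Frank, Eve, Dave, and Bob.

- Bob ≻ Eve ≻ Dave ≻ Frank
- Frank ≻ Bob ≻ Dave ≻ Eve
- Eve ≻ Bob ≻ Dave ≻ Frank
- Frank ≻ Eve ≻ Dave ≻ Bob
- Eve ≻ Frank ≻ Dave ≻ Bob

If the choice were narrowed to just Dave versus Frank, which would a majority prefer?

Ballots ranking Dave above Frank: 2.
Ballots ranking Frank above Dave: 3.
Frank wins the head-to-head, 3–2.

Frank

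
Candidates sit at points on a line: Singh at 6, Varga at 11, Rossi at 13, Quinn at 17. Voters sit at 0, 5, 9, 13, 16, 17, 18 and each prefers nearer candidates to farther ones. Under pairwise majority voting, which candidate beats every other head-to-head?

With single-peaked preferences on a line, the Condorcet winner is the candidate closest to the median voter.
The median voter (position 13) is closest to Rossi at 13.
Check: Rossi vs Singh — voters closer to Rossi: 4 of 7.

Rossi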